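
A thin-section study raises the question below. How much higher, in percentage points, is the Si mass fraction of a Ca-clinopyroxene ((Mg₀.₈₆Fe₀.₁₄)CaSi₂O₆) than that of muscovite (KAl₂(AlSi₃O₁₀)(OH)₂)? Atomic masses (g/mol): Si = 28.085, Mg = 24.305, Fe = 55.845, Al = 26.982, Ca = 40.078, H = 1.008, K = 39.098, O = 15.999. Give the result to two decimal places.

M((Mg₀.₈₆Fe₀.₁₄)CaSi₂O₆) = 220.963 g/mol, so wt% Si = 56.170/220.963 × 100 = 25.42%.
M(KAl₂(AlSi₃O₁₀)(OH)₂) = 398.303 g/mol, so wt% Si = 84.255/398.303 × 100 = 21.15%.
25.42 − 21.15 = 4.27 pp.

4.27 percentage points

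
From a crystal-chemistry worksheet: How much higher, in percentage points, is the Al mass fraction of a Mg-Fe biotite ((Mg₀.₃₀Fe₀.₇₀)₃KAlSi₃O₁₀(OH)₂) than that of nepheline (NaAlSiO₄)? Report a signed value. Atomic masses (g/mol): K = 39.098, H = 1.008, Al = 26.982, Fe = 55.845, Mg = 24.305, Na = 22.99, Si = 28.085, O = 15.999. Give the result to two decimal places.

-13.41 percentage points

Al in (Mg₀.₃₀Fe₀.₇₀)₃KAlSi₃O₁₀(OH)₂: molar mass 483.488 g/mol; 1×26.982 = 26.982 g → 5.58 wt%.
Al in NaAlSiO₄: molar mass 142.053 g/mol; 1×26.982 = 26.982 g → 18.99 wt%.
Difference = 5.58 − 18.99 = -13.41 percentage points.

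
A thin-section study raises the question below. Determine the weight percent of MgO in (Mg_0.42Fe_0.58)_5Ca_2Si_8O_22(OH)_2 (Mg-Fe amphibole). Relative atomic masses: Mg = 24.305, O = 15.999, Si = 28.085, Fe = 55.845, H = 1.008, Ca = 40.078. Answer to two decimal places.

Molar mass of (Mg_0.42Fe_0.58)_5Ca_2Si_8O_22(OH)_2 = 2.10·24.305 + 2.90·55.845 + 2·40.078 + 8·28.085 + 24·15.999 + 2·1.008 = 903.819 g/mol.
Each formula unit contains 2.10 Mg, equivalent to 2.10/1 = 2.1000 mol MgO.
M(MgO) = 1×24.305 + 1×15.999 = 40.304 g/mol.
Mass of MgO per formula unit = 2.1000 × 40.304 = 84.638 g.
MgO wt% = 84.638 / 903.819 × 100 = 9.36%.

9.36 wt%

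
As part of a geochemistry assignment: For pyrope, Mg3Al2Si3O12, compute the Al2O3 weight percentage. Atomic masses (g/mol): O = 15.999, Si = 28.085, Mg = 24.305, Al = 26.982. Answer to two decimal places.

25.29 wt%

Molar mass of Mg3Al2Si3O12 = 3*24.305 + 2*26.982 + 3*28.085 + 12*15.999 = 403.122 g/mol.
Each formula unit contains 2 Al, equivalent to 2/2 = 1.0000 mol Al2O3.
M(Al2O3) = 2×26.982 + 3×15.999 = 101.961 g/mol.
Mass of Al2O3 per formula unit = 1.0000 × 101.961 = 101.961 g.
Al2O3 wt% = 101.961 / 403.122 × 100 = 25.29%.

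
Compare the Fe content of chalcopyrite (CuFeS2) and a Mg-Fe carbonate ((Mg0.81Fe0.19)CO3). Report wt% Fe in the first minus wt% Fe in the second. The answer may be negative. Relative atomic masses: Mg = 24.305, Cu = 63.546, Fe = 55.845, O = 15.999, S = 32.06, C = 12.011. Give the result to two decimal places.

18.68 percentage points

First mineral: 55.845 g Fe in 183.511 g formula = 30.43 wt% Fe.
Second mineral: 10.611 g Fe in 90.306 g formula = 11.75 wt% Fe.
30.43% − 11.75% gives a difference of 18.68 percentage points.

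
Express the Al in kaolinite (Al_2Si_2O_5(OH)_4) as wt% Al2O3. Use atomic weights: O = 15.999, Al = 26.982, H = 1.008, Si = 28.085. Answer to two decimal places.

39.50 wt%

Molar mass of Al_2Si_2O_5(OH)_4 = 2×26.982 + 2×28.085 + 9×15.999 + 4×1.008 = 258.157 g/mol.
Each formula unit contains 2 Al, equivalent to 2/2 = 1.0000 mol Al2O3.
M(Al2O3) = 2×26.982 + 3×15.999 = 101.961 g/mol.
Mass of Al2O3 per formula unit = 1.0000 × 101.961 = 101.961 g.
Al2O3 wt% = 101.961 / 258.157 × 100 = 39.50%.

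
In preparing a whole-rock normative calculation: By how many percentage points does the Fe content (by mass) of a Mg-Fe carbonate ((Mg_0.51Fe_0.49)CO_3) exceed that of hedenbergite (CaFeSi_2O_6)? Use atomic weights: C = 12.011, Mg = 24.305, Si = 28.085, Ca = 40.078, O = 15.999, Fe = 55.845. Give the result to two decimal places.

M((Mg_0.51Fe_0.49)CO_3) = 99.768 g/mol, so wt% Fe = 27.364/99.768 × 100 = 27.43%.
M(CaFeSi_2O_6) = 248.087 g/mol, so wt% Fe = 55.845/248.087 × 100 = 22.51%.
27.43 − 22.51 = 4.92 pp.

4.92 percentage points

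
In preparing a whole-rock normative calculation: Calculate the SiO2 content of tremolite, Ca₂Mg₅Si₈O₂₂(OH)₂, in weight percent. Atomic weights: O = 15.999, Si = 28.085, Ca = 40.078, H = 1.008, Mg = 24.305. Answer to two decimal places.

Molar mass of Ca₂Mg₅Si₈O₂₂(OH)₂ = 2×40.078 + 5×24.305 + 8×28.085 + 24×15.999 + 2×1.008 = 812.353 g/mol.
Each formula unit contains 8 Si, equivalent to 8/1 = 8.0000 mol SiO2.
M(SiO2) = 1×28.085 + 2×15.999 = 60.083 g/mol.
Mass of SiO2 per formula unit = 8.0000 × 60.083 = 480.664 g.
SiO2 wt% = 480.664 / 812.353 × 100 = 59.17%.

59.17 wt%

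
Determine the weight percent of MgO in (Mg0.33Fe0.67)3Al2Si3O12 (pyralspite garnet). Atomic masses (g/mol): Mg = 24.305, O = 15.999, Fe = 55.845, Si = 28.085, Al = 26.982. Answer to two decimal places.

M((Mg0.33Fe0.67)3Al2Si3O12) = 466.517 g/mol; M(MgO) = 40.304 g/mol.
Moles MgO per formula unit = 0.99 Mg ÷ 1 = 0.9900.
MgO fraction = (0.9900 × 40.304) / 466.517 = 39.901/466.517 = 0.0855.

8.55 wt%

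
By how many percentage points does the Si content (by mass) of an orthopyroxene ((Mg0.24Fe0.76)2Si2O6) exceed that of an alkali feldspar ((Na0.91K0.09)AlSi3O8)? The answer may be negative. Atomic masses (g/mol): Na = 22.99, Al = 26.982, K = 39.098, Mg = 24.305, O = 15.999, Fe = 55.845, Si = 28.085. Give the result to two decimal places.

-9.37 percentage points

First mineral: 56.170 g Si in 248.715 g formula = 22.58 wt% Si.
Second mineral: 84.255 g Si in 263.669 g formula = 31.95 wt% Si.
22.58% − 31.95% gives a difference of -9.37 percentage points.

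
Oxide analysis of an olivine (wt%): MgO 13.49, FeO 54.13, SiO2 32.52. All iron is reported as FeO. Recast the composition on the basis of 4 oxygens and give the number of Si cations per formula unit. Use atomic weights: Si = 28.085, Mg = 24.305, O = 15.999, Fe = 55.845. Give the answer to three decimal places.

0.997 Si apfu

MgO: 13.49/40.304 = 0.33471 mol → 0.33471 mol Mg, 0.33471 mol O.
FeO: 54.13/71.844 = 0.75344 mol → 0.75344 mol Fe, 0.75344 mol O.
SiO2: 32.52/60.083 = 0.54125 mol → 0.54125 mol Si, 1.08250 mol O.
Total oxygen = 2.17065 mol. Normalization factor = 4/2.17065 = 1.84277.
Si per 4 O = 0.54125 × 1.84277 = 0.997.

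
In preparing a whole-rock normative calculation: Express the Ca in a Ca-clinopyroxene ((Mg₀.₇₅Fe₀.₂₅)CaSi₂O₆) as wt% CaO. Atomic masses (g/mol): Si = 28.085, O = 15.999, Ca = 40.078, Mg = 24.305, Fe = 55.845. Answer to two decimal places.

24.99 wt%

M((Mg₀.₇₅Fe₀.₂₅)CaSi₂O₆) = 224.432 g/mol; M(CaO) = 56.077 g/mol.
Moles CaO per formula unit = 1 Ca ÷ 1 = 1.0000.
CaO fraction = (1.0000 × 56.077) / 224.432 = 56.077/224.432 = 0.2499.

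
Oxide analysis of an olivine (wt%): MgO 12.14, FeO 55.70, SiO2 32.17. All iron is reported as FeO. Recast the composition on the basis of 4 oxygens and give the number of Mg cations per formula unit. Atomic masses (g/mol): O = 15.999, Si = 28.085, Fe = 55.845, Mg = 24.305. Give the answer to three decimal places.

0.561 Mg apfu

MgO (M=40.304): mol = 0.30121; Mg = 0.30121, O = 0.30121.
FeO (M=71.844): mol = 0.77529; Fe = 0.77529, O = 0.77529.
SiO2 (M=60.083): mol = 0.53543; Si = 0.53543, O = 1.07086.
ΣO = 2.14736; factor = 4/ΣO = 1.86275.
Mg apfu = 0.30121 × 1.86275 = 0.561.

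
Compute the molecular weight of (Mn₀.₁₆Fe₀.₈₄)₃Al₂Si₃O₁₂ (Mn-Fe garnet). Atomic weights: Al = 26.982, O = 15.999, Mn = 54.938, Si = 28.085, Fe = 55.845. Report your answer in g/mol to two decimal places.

497.31 g/mol

The formula mass is the sum 0.48×54.938 + 2.52×55.845 + 2×26.982 + 3×28.085 + 12×15.999.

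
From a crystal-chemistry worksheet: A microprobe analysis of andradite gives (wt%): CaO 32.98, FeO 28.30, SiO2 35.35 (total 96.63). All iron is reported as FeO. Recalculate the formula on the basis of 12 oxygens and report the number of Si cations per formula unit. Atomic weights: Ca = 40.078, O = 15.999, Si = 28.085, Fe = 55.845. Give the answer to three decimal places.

3.271 Si apfu

CaO (M=56.077): mol = 0.58812; Ca = 0.58812, O = 0.58812.
FeO (M=71.844): mol = 0.39391; Fe = 0.39391, O = 0.39391.
SiO2 (M=60.083): mol = 0.58835; Si = 0.58835, O = 1.17670.
ΣO = 2.15873; factor = 12/ΣO = 5.55882.
Si apfu = 0.58835 × 5.55882 = 3.271.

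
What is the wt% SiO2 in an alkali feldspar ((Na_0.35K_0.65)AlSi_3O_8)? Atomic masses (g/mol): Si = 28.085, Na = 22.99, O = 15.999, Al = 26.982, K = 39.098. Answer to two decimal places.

66.10 wt%

Formula mass = 272.689 g/mol.
3 Si → 3.0000 mol SiO2 per formula unit; M(SiO2) = 60.083, so SiO2 mass = 180.249 g.
180.249/272.689 × 100 = 66.10 wt%.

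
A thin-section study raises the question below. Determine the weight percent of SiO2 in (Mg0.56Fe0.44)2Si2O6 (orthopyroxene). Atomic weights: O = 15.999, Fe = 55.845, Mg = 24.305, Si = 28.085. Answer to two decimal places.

52.58 wt%

M((Mg0.56Fe0.44)2Si2O6) = 228.529 g/mol; M(SiO2) = 60.083 g/mol.
Moles SiO2 per formula unit = 2 Si ÷ 1 = 2.0000.
SiO2 fraction = (2.0000 × 60.083) / 228.529 = 120.166/228.529 = 0.5258.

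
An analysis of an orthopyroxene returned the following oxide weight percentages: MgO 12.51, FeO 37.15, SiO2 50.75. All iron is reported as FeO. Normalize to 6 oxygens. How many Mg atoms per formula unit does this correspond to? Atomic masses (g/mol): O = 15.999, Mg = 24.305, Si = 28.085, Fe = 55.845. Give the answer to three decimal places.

0.740 Mg apfu

12.51 wt% MgO ÷ 40.304 g/mol = 0.31039 mol, giving 0.31039 Mg and 0.31039 O.
37.15 wt% FeO ÷ 71.844 g/mol = 0.51709 mol, giving 0.51709 Fe and 0.51709 O.
50.75 wt% SiO2 ÷ 60.083 g/mol = 0.84466 mol, giving 0.84466 Si and 1.68932 O.
Oxygen sums to 2.51680; scaling by 6/2.51680 = 2.38398 puts the formula on 6 O.
Mg: 0.31039 × 2.38398 = 0.740 atoms per formula unit.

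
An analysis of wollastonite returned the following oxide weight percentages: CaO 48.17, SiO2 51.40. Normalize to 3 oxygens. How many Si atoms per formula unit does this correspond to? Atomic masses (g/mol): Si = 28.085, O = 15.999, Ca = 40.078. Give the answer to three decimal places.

48.17 wt% CaO ÷ 56.077 g/mol = 0.85900 mol, giving 0.85900 Ca and 0.85900 O.
51.40 wt% SiO2 ÷ 60.083 g/mol = 0.85548 mol, giving 0.85548 Si and 1.71096 O.
Oxygen sums to 2.56996; scaling by 3/2.56996 = 1.16733 puts the formula on 3 O.
Si: 0.85548 × 1.16733 = 0.999 atoms per formula unit.

0.999 Si apfu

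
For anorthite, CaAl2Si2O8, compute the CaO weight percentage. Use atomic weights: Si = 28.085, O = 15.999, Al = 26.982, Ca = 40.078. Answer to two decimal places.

20.16 wt%

M(CaAl2Si2O8) = 278.204 g/mol; M(CaO) = 56.077 g/mol.
Moles CaO per formula unit = 1 Ca ÷ 1 = 1.0000.
CaO fraction = (1.0000 × 56.077) / 278.204 = 56.077/278.204 = 0.2016.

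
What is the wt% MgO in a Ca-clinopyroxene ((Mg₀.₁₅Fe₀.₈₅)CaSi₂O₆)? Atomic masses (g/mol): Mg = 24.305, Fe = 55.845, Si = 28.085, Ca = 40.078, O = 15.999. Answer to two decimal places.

Molar mass of (Mg₀.₁₅Fe₀.₈₅)CaSi₂O₆ = 0.15·24.305 + 0.85·55.845 + 1·40.078 + 2·28.085 + 6·15.999 = 243.356 g/mol.
Each formula unit contains 0.15 Mg, equivalent to 0.15/1 = 0.1500 mol MgO.
M(MgO) = 1×24.305 + 1×15.999 = 40.304 g/mol.
Mass of MgO per formula unit = 0.1500 × 40.304 = 6.046 g.
MgO wt% = 6.046 / 243.356 × 100 = 2.48%.

2.48 wt%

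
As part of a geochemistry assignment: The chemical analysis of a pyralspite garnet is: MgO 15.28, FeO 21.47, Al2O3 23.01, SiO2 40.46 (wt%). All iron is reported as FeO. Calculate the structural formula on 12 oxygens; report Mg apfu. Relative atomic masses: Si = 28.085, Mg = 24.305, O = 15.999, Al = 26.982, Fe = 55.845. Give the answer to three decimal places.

MgO (M=40.304): mol = 0.37912; Mg = 0.37912, O = 0.37912.
FeO (M=71.844): mol = 0.29884; Fe = 0.29884, O = 0.29884.
Al2O3 (M=101.961): mol = 0.22567; Al = 0.45134, O = 0.67701.
SiO2 (M=60.083): mol = 0.67340; Si = 0.67340, O = 1.34680.
ΣO = 2.70177; factor = 12/ΣO = 4.44153.
Mg apfu = 0.37912 × 4.44153 = 1.684.

1.684 Mg apfu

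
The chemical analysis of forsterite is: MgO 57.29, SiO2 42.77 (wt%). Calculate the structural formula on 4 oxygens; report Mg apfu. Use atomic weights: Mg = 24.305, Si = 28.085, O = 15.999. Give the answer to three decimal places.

MgO (M=40.304): mol = 1.42145; Mg = 1.42145, O = 1.42145.
SiO2 (M=60.083): mol = 0.71185; Si = 0.71185, O = 1.42370.
ΣO = 2.84515; factor = 4/ΣO = 1.40590.
Mg apfu = 1.42145 × 1.40590 = 1.998.

1.998 Mg apfu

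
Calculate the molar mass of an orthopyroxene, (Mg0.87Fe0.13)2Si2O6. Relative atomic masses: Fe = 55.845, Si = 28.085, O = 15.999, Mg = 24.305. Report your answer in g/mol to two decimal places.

208.97 g/mol

The formula mass is the sum 1.74*24.305 + 0.26*55.845 + 2*28.085 + 6*15.999.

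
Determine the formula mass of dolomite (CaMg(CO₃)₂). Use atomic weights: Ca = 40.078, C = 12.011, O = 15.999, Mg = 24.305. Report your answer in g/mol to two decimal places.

184.40 g/mol

The formula mass is the sum 1(40.078) + 1(24.305) + 2(12.011) + 6(15.999).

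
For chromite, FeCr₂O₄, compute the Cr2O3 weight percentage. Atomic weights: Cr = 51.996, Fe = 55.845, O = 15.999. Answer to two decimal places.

67.90 wt%

Molar mass of FeCr₂O₄ = 1·55.845 + 2·51.996 + 4·15.999 = 223.833 g/mol.
Each formula unit contains 2 Cr, equivalent to 2/2 = 1.0000 mol Cr2O3.
M(Cr2O3) = 2×51.996 + 3×15.999 = 151.989 g/mol.
Mass of Cr2O3 per formula unit = 1.0000 × 151.989 = 151.989 g.
Cr2O3 wt% = 151.989 / 223.833 × 100 = 67.90%.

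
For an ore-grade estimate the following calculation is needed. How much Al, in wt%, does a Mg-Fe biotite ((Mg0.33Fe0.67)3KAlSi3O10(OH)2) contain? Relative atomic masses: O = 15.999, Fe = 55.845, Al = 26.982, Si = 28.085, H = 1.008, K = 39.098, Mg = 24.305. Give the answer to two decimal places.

5.61 wt%

M((Mg0.33Fe0.67)3KAlSi3O10(OH)2) = 480.649 g/mol.
Al contributes 1 × 26.982 = 26.982 g per mole.
26.982/480.649 = 0.0561 → 5.61%.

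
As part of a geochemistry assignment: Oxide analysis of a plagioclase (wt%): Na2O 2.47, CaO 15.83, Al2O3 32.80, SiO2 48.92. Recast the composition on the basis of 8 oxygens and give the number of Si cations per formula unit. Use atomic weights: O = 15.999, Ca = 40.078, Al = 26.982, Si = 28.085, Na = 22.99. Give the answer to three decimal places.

2.234 Si apfu

2.47 wt% Na2O ÷ 61.979 g/mol = 0.03985 mol, giving 0.07970 Na and 0.03985 O.
15.83 wt% CaO ÷ 56.077 g/mol = 0.28229 mol, giving 0.28229 Ca and 0.28229 O.
32.80 wt% Al2O3 ÷ 101.961 g/mol = 0.32169 mol, giving 0.64338 Al and 0.96507 O.
48.92 wt% SiO2 ÷ 60.083 g/mol = 0.81421 mol, giving 0.81421 Si and 1.62842 O.
Oxygen sums to 2.91563; scaling by 8/2.91563 = 2.74383 puts the formula on 8 O.
Si: 0.81421 × 2.74383 = 2.234 atoms per formula unit.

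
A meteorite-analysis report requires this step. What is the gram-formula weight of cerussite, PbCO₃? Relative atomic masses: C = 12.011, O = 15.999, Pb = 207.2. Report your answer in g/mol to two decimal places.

The formula mass is the sum 1·207.2 + 1·12.011 + 3·15.999.

267.21 g/mol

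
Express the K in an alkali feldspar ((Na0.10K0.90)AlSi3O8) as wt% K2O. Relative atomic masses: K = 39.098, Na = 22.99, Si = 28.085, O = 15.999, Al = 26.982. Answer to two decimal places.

M((Na0.10K0.90)AlSi3O8) = 276.716 g/mol; M(K2O) = 94.195 g/mol.
Moles K2O per formula unit = 0.90 K ÷ 2 = 0.4500.
K2O fraction = (0.4500 × 94.195) / 276.716 = 42.388/276.716 = 0.1532.

15.32 wt%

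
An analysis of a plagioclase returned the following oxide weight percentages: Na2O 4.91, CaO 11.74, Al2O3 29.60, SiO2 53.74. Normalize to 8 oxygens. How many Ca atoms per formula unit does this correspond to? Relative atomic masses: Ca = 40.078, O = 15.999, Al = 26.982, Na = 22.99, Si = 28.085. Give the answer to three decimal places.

0.568 Ca apfu

4.91 wt% Na2O ÷ 61.979 g/mol = 0.07922 mol, giving 0.15844 Na and 0.07922 O.
11.74 wt% CaO ÷ 56.077 g/mol = 0.20935 mol, giving 0.20935 Ca and 0.20935 O.
29.60 wt% Al2O3 ÷ 101.961 g/mol = 0.29031 mol, giving 0.58062 Al and 0.87093 O.
53.74 wt% SiO2 ÷ 60.083 g/mol = 0.89443 mol, giving 0.89443 Si and 1.78886 O.
Oxygen sums to 2.94836; scaling by 8/2.94836 = 2.71337 puts the formula on 8 O.
Ca: 0.20935 × 2.71337 = 0.568 atoms per formula unit.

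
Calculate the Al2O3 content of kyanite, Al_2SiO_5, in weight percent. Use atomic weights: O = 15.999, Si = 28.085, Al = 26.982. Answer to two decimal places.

62.92 wt%

M(Al_2SiO_5) = 162.044 g/mol; M(Al2O3) = 101.961 g/mol.
Moles Al2O3 per formula unit = 2 Al ÷ 2 = 1.0000.
Al2O3 fraction = (1.0000 × 101.961) / 162.044 = 101.961/162.044 = 0.6292.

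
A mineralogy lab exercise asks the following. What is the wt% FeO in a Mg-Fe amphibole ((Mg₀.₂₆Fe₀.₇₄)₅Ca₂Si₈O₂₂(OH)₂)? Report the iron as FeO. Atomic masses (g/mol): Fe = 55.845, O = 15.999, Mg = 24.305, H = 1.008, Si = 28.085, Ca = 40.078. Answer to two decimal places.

28.61 wt%

M((Mg₀.₂₆Fe₀.₇₄)₅Ca₂Si₈O₂₂(OH)₂) = 929.051 g/mol; M(FeO) = 71.844 g/mol.
Moles FeO per formula unit = 3.70 Fe ÷ 1 = 3.7000.
FeO fraction = (3.7000 × 71.844) / 929.051 = 265.823/929.051 = 0.2861.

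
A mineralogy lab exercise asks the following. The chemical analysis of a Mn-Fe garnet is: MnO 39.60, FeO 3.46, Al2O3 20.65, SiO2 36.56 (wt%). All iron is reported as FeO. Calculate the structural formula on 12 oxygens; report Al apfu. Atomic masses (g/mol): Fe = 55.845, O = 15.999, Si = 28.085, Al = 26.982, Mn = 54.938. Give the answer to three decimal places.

1.999 Al apfu

39.60 wt% MnO ÷ 70.937 g/mol = 0.55824 mol, giving 0.55824 Mn and 0.55824 O.
3.46 wt% FeO ÷ 71.844 g/mol = 0.04816 mol, giving 0.04816 Fe and 0.04816 O.
20.65 wt% Al2O3 ÷ 101.961 g/mol = 0.20253 mol, giving 0.40506 Al and 0.60759 O.
36.56 wt% SiO2 ÷ 60.083 g/mol = 0.60849 mol, giving 0.60849 Si and 1.21698 O.
Oxygen sums to 2.43097; scaling by 12/2.43097 = 4.93630 puts the formula on 12 O.
Al: 0.40506 × 4.93630 = 1.999 atoms per formula unit.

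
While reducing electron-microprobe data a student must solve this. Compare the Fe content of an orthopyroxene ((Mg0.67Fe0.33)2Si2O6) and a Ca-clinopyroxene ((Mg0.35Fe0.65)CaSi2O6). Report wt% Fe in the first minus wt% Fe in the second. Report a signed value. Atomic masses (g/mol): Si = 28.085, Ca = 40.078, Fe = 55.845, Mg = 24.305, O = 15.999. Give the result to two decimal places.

1.32 percentage points

Fe in (Mg0.67Fe0.33)2Si2O6: molar mass 221.590 g/mol; 0.66×55.845 = 36.858 g → 16.63 wt%.
Fe in (Mg0.35Fe0.65)CaSi2O6: molar mass 237.048 g/mol; 0.65×55.845 = 36.299 g → 15.31 wt%.
Difference = 16.63 − 15.31 = 1.32 percentage points.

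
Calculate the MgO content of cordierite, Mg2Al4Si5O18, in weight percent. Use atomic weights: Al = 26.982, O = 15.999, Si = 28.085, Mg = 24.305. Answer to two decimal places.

13.78 wt%

Formula mass = 584.945 g/mol.
2 Mg → 2.0000 mol MgO per formula unit; M(MgO) = 40.304, so MgO mass = 80.608 g.
80.608/584.945 × 100 = 13.78 wt%.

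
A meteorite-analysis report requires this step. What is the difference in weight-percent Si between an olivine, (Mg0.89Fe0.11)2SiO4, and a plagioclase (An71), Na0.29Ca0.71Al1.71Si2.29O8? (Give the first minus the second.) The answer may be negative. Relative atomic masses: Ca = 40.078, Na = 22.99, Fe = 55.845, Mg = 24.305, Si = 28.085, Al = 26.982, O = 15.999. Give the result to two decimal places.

First mineral: 28.085 g Si in 147.630 g formula = 19.02 wt% Si.
Second mineral: 64.315 g Si in 273.568 g formula = 23.51 wt% Si.
19.02% − 23.51% gives a difference of -4.49 percentage points.

-4.49 percentage points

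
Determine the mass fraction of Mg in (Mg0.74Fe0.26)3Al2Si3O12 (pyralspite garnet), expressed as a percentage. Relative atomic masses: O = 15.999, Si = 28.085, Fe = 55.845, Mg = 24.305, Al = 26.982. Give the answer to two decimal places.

12.61 mass %

M((Mg0.74Fe0.26)3Al2Si3O12) = 427.723 g/mol.
Mg contributes 2.22 × 24.305 = 53.957 g per mole.
53.957/427.723 = 0.1261 → 12.61%.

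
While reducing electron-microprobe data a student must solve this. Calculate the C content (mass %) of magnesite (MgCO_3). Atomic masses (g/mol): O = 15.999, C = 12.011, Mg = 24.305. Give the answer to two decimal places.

Formula mass = 1*24.305 + 1*12.011 + 3*15.999 = 84.313 g/mol, of which 12.011 g is C.
So C makes up 12.011/84.313 = 0.1425 of the mass, i.e. 14.25%.

14.25 mass %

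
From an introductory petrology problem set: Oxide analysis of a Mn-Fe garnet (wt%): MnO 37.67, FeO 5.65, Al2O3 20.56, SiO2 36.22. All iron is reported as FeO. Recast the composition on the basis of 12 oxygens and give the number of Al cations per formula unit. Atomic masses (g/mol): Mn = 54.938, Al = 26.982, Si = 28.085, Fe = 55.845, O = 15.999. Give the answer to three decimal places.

37.67 wt% MnO ÷ 70.937 g/mol = 0.53103 mol, giving 0.53103 Mn and 0.53103 O.
5.65 wt% FeO ÷ 71.844 g/mol = 0.07864 mol, giving 0.07864 Fe and 0.07864 O.
20.56 wt% Al2O3 ÷ 101.961 g/mol = 0.20165 mol, giving 0.40330 Al and 0.60495 O.
36.22 wt% SiO2 ÷ 60.083 g/mol = 0.60283 mol, giving 0.60283 Si and 1.20566 O.
Oxygen sums to 2.42028; scaling by 12/2.42028 = 4.95810 puts the formula on 12 O.
Al: 0.40330 × 4.95810 = 2.000 atoms per formula unit.

2.000 Al apfu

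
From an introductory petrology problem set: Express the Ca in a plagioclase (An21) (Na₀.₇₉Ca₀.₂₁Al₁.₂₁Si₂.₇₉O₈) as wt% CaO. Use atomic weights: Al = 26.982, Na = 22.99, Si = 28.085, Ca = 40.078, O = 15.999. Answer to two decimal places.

Molar mass of Na₀.₇₉Ca₀.₂₁Al₁.₂₁Si₂.₇₉O₈ = 0.79·22.99 + 0.21·40.078 + 1.21·26.982 + 2.79·28.085 + 8·15.999 = 265.576 g/mol.
Each formula unit contains 0.21 Ca, equivalent to 0.21/1 = 0.2100 mol CaO.
M(CaO) = 1×40.078 + 1×15.999 = 56.077 g/mol.
Mass of CaO per formula unit = 0.2100 × 56.077 = 11.776 g.
CaO wt% = 11.776 / 265.576 × 100 = 4.43%.

4.43 wt%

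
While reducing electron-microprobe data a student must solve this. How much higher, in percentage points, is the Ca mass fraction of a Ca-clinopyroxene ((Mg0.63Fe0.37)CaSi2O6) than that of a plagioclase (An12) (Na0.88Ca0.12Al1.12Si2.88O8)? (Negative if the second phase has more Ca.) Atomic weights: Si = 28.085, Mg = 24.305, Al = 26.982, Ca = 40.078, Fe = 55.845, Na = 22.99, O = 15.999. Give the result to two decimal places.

Ca in (Mg0.63Fe0.37)CaSi2O6: molar mass 228.217 g/mol; 1×40.078 = 40.078 g → 17.56 wt%.
Ca in Na0.88Ca0.12Al1.12Si2.88O8: molar mass 264.137 g/mol; 0.12×40.078 = 4.809 g → 1.82 wt%.
Difference = 17.56 − 1.82 = 15.74 percentage points.

15.74 percentage points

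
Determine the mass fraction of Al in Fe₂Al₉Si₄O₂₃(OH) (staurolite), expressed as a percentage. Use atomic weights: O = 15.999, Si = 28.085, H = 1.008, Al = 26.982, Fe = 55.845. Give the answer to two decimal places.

Formula mass = 2×55.845 + 9×26.982 + 4×28.085 + 24×15.999 + 1×1.008 = 851.852 g/mol, of which 242.838 g is Al.
So Al makes up 242.838/851.852 = 0.2851 of the mass, i.e. 28.51%.

28.51 wt%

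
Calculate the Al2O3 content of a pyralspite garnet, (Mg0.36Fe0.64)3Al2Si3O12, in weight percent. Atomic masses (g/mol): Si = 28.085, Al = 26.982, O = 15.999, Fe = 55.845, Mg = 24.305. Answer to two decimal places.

Formula mass = 463.679 g/mol.
2 Al → 1.0000 mol Al2O3 per formula unit; M(Al2O3) = 101.961, so Al2O3 mass = 101.961 g.
101.961/463.679 × 100 = 21.99 wt%.

21.99 wt%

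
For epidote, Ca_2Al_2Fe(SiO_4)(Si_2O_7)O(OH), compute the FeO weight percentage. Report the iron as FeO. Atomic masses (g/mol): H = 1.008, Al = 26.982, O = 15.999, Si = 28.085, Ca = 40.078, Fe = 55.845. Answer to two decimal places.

14.87 wt%

Formula mass = 483.215 g/mol.
1 Fe → 1.0000 mol FeO per formula unit; M(FeO) = 71.844, so FeO mass = 71.844 g.
71.844/483.215 × 100 = 14.87 wt%.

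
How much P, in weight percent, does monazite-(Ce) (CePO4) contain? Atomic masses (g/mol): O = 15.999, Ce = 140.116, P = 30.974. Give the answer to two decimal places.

Molar mass of CePO4: 1×140.116 + 1×30.974 + 4×15.999 = 235.086 g/mol.
Mass of P per formula unit: 1 × 30.974 = 30.974 g.
Weight fraction P = 30.974 / 235.086 = 0.1318.

13.18 weight percent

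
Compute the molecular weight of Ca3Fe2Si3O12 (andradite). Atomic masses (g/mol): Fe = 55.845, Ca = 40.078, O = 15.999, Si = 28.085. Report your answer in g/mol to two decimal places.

M = 3·40.078 + 2·55.845 + 3·28.085 + 12·15.999

508.17 g/mol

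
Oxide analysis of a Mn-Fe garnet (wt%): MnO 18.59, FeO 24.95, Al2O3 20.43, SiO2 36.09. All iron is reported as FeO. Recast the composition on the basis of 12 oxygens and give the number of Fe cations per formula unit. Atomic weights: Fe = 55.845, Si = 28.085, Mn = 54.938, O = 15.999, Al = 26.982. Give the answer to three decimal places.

18.59 wt% MnO ÷ 70.937 g/mol = 0.26206 mol, giving 0.26206 Mn and 0.26206 O.
24.95 wt% FeO ÷ 71.844 g/mol = 0.34728 mol, giving 0.34728 Fe and 0.34728 O.
20.43 wt% Al2O3 ÷ 101.961 g/mol = 0.20037 mol, giving 0.40074 Al and 0.60111 O.
36.09 wt% SiO2 ÷ 60.083 g/mol = 0.60067 mol, giving 0.60067 Si and 1.20134 O.
Oxygen sums to 2.41179; scaling by 12/2.41179 = 4.97556 puts the formula on 12 O.
Fe: 0.34728 × 4.97556 = 1.728 atoms per formula unit.

1.728 Fe apfu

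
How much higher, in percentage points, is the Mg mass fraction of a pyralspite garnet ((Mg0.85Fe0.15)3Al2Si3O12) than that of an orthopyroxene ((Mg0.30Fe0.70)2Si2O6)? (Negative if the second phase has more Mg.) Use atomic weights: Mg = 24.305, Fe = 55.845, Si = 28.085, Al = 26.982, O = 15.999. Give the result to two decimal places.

8.90 percentage points

M((Mg0.85Fe0.15)3Al2Si3O12) = 417.315 g/mol, so wt% Mg = 61.978/417.315 × 100 = 14.85%.
M((Mg0.30Fe0.70)2Si2O6) = 244.930 g/mol, so wt% Mg = 14.583/244.930 × 100 = 5.95%.
14.85 − 5.95 = 8.90 pp.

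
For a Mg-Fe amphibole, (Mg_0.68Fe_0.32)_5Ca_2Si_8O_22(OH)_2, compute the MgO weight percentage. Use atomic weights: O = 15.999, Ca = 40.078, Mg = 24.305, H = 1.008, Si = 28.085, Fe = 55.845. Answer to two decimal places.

15.88 wt%

Formula mass = 862.817 g/mol.
3.40 Mg → 3.4000 mol MgO per formula unit; M(MgO) = 40.304, so MgO mass = 137.034 g.
137.034/862.817 × 100 = 15.88 wt%.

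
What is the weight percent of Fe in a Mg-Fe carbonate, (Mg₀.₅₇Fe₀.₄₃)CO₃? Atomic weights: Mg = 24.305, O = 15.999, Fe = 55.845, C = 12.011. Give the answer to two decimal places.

24.53 mass %

M((Mg₀.₅₇Fe₀.₄₃)CO₃) = 97.875 g/mol.
Fe contributes 0.43 × 55.845 = 24.013 g per mole.
24.013/97.875 = 0.2453 → 24.53%.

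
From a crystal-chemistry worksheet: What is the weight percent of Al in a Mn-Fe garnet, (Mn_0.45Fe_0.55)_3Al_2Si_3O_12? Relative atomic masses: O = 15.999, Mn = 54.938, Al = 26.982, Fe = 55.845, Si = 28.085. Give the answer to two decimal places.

Formula mass = 1.35·54.938 + 1.65·55.845 + 2·26.982 + 3·28.085 + 12·15.999 = 496.518 g/mol, of which 53.964 g is Al.
So Al makes up 53.964/496.518 = 0.1087 of the mass, i.e. 10.87%.

10.87 wt%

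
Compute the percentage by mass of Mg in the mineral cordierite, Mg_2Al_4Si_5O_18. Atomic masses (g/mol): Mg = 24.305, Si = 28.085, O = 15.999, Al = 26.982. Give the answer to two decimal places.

8.31 mass %

Formula mass = 2*24.305 + 4*26.982 + 5*28.085 + 18*15.999 = 584.945 g/mol, of which 48.610 g is Mg.
So Mg makes up 48.610/584.945 = 0.0831 of the mass, i.e. 8.31%.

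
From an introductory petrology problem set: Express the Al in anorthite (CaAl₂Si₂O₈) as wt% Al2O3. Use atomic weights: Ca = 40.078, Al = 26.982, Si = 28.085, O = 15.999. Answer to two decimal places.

Formula mass = 278.204 g/mol.
2 Al → 1.0000 mol Al2O3 per formula unit; M(Al2O3) = 101.961, so Al2O3 mass = 101.961 g.
101.961/278.204 × 100 = 36.65 wt%.

36.65 wt%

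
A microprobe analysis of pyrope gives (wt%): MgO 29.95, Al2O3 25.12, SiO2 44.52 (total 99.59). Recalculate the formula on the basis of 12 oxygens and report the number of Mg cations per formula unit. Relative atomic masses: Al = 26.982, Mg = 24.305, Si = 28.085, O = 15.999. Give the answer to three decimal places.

3.008 Mg apfu

MgO: 29.95/40.304 = 0.74310 mol → 0.74310 mol Mg, 0.74310 mol O.
Al2O3: 25.12/101.961 = 0.24637 mol → 0.49274 mol Al, 0.73911 mol O.
SiO2: 44.52/60.083 = 0.74097 mol → 0.74097 mol Si, 1.48194 mol O.
Total oxygen = 2.96415 mol. Normalization factor = 12/2.96415 = 4.04838.
Mg per 12 O = 0.74310 × 4.04838 = 3.008.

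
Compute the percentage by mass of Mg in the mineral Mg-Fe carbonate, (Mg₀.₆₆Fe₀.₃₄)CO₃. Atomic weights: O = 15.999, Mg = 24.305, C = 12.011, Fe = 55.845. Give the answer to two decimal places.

16.88 weight percent

Formula mass = 0.66·24.305 + 0.34·55.845 + 1·12.011 + 3·15.999 = 95.037 g/mol, of which 16.041 g is Mg.
So Mg makes up 16.041/95.037 = 0.1688 of the mass, i.e. 16.88%.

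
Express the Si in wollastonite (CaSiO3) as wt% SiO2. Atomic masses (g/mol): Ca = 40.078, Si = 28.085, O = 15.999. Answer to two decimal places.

51.72 wt%

M(CaSiO3) = 116.160 g/mol; M(SiO2) = 60.083 g/mol.
Moles SiO2 per formula unit = 1 Si ÷ 1 = 1.0000.
SiO2 fraction = (1.0000 × 60.083) / 116.160 = 60.083/116.160 = 0.5172.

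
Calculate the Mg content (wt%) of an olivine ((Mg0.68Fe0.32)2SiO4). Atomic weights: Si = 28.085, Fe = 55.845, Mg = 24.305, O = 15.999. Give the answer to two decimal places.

Molar mass of (Mg0.68Fe0.32)2SiO4: 1.36×24.305 + 0.64×55.845 + 1×28.085 + 4×15.999 = 160.877 g/mol.
Mass of Mg per formula unit: 1.36 × 24.305 = 33.055 g.
Weight fraction Mg = 33.055 / 160.877 = 0.2055.

20.55 wt%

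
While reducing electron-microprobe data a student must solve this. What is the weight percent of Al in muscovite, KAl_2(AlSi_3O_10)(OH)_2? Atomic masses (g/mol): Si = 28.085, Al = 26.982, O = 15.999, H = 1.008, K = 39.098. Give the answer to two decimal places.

20.32 wt%

Formula mass = 1*39.098 + 3*26.982 + 3*28.085 + 12*15.999 + 2*1.008 = 398.303 g/mol, of which 80.946 g is Al.
So Al makes up 80.946/398.303 = 0.2032 of the mass, i.e. 20.32%.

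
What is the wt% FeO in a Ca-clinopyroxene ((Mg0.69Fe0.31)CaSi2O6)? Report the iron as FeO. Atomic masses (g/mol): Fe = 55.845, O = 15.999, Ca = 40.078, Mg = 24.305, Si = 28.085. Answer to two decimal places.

M((Mg0.69Fe0.31)CaSi2O6) = 226.324 g/mol; M(FeO) = 71.844 g/mol.
Moles FeO per formula unit = 0.31 Fe ÷ 1 = 0.3100.
FeO fraction = (0.3100 × 71.844) / 226.324 = 22.272/226.324 = 0.0984.

9.84 wt%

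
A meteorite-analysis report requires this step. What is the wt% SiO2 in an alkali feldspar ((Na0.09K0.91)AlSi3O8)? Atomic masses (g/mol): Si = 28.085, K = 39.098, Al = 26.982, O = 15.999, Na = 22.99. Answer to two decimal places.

65.10 wt%

Molar mass of (Na0.09K0.91)AlSi3O8 = 0.09·22.99 + 0.91·39.098 + 1·26.982 + 3·28.085 + 8·15.999 = 276.877 g/mol.
Each formula unit contains 3 Si, equivalent to 3/1 = 3.0000 mol SiO2.
M(SiO2) = 1×28.085 + 2×15.999 = 60.083 g/mol.
Mass of SiO2 per formula unit = 3.0000 × 60.083 = 180.249 g.
SiO2 wt% = 180.249 / 276.877 × 100 = 65.10%.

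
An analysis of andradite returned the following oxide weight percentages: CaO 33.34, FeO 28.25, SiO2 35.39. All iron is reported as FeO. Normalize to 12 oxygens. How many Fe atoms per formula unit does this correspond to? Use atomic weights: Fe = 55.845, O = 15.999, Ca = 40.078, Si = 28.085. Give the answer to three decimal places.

2.179 Fe apfu

33.34 wt% CaO ÷ 56.077 g/mol = 0.59454 mol, giving 0.59454 Ca and 0.59454 O.
28.25 wt% FeO ÷ 71.844 g/mol = 0.39321 mol, giving 0.39321 Fe and 0.39321 O.
35.39 wt% SiO2 ÷ 60.083 g/mol = 0.58902 mol, giving 0.58902 Si and 1.17804 O.
Oxygen sums to 2.16579; scaling by 12/2.16579 = 5.54070 puts the formula on 12 O.
Fe: 0.39321 × 5.54070 = 2.179 atoms per formula unit.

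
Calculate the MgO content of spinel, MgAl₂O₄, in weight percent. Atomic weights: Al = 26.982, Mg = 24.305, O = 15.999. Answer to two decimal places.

Formula mass = 142.265 g/mol.
1 Mg → 1.0000 mol MgO per formula unit; M(MgO) = 40.304, so MgO mass = 40.304 g.
40.304/142.265 × 100 = 28.33 wt%.

28.33 wt%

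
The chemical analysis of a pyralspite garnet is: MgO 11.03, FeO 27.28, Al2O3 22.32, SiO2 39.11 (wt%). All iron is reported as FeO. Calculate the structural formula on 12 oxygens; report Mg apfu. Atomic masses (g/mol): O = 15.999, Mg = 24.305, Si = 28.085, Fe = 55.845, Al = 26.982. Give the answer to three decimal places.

11.03 wt% MgO ÷ 40.304 g/mol = 0.27367 mol, giving 0.27367 Mg and 0.27367 O.
27.28 wt% FeO ÷ 71.844 g/mol = 0.37971 mol, giving 0.37971 Fe and 0.37971 O.
22.32 wt% Al2O3 ÷ 101.961 g/mol = 0.21891 mol, giving 0.43782 Al and 0.65673 O.
39.11 wt% SiO2 ÷ 60.083 g/mol = 0.65093 mol, giving 0.65093 Si and 1.30186 O.
Oxygen sums to 2.61197; scaling by 12/2.61197 = 4.59423 puts the formula on 12 O.
Mg: 0.27367 × 4.59423 = 1.257 atoms per formula unit.

1.257 Mg apfu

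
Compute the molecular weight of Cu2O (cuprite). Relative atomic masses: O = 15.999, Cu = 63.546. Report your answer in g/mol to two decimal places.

143.09 g/mol

Cu: 2 × 63.546 = 127.0920
O: 1 × 15.999 = 15.9990
Summing the contributions gives the formula mass.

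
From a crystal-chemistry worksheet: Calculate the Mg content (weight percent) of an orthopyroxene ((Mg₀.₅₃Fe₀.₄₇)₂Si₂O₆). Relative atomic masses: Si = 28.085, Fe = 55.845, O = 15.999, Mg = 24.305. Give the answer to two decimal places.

M((Mg₀.₅₃Fe₀.₄₇)₂Si₂O₆) = 230.422 g/mol.
Mg contributes 1.06 × 24.305 = 25.763 g per mole.
25.763/230.422 = 0.1118 → 11.18%.

11.18 weight percent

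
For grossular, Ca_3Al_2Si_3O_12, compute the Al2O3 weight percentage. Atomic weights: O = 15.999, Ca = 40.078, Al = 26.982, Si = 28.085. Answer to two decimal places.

22.64 wt%

M(Ca_3Al_2Si_3O_12) = 450.441 g/mol; M(Al2O3) = 101.961 g/mol.
Moles Al2O3 per formula unit = 2 Al ÷ 2 = 1.0000.
Al2O3 fraction = (1.0000 × 101.961) / 450.441 = 101.961/450.441 = 0.2264.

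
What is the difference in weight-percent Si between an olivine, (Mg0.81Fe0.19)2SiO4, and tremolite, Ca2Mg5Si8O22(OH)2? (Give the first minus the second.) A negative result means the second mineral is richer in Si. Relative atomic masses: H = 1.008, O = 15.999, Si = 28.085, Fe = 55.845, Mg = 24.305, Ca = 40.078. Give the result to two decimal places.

First mineral: 28.085 g Si in 152.676 g formula = 18.40 wt% Si.
Second mineral: 224.680 g Si in 812.353 g formula = 27.66 wt% Si.
18.40% − 27.66% gives a difference of -9.26 percentage points.

-9.26 percentage points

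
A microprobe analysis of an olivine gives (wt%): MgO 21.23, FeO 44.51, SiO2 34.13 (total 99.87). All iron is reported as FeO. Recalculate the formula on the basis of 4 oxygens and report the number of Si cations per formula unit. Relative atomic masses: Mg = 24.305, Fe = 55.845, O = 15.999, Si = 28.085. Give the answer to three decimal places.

MgO (M=40.304): mol = 0.52675; Mg = 0.52675, O = 0.52675.
FeO (M=71.844): mol = 0.61954; Fe = 0.61954, O = 0.61954.
SiO2 (M=60.083): mol = 0.56805; Si = 0.56805, O = 1.13610.
ΣO = 2.28239; factor = 4/ΣO = 1.75255.
Si apfu = 0.56805 × 1.75255 = 0.996.

0.996 Si apfu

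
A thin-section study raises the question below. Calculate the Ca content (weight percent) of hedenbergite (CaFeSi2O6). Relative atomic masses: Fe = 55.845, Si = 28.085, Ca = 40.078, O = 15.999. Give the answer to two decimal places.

Formula mass = 1*40.078 + 1*55.845 + 2*28.085 + 6*15.999 = 248.087 g/mol, of which 40.078 g is Ca.
So Ca makes up 40.078/248.087 = 0.1615 of the mass, i.e. 16.15%.

16.15 weight percent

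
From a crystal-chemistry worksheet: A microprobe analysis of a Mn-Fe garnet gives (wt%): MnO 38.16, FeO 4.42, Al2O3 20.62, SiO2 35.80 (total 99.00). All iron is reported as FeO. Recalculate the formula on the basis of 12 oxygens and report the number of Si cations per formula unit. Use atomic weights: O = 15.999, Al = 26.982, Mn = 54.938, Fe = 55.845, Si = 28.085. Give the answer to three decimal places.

2.982 Si apfu

MnO: 38.16/70.937 = 0.53794 mol → 0.53794 mol Mn, 0.53794 mol O.
FeO: 4.42/71.844 = 0.06152 mol → 0.06152 mol Fe, 0.06152 mol O.
Al2O3: 20.62/101.961 = 0.20223 mol → 0.40446 mol Al, 0.60669 mol O.
SiO2: 35.80/60.083 = 0.59584 mol → 0.59584 mol Si, 1.19168 mol O.
Total oxygen = 2.39783 mol. Normalization factor = 12/2.39783 = 5.00452.
Si per 12 O = 0.59584 × 5.00452 = 2.982.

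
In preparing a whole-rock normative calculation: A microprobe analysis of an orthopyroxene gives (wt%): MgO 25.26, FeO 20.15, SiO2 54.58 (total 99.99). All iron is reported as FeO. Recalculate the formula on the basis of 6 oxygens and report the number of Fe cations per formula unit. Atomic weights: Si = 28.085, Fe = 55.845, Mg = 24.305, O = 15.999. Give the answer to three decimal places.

0.618 Fe apfu

25.26 wt% MgO ÷ 40.304 g/mol = 0.62674 mol, giving 0.62674 Mg and 0.62674 O.
20.15 wt% FeO ÷ 71.844 g/mol = 0.28047 mol, giving 0.28047 Fe and 0.28047 O.
54.58 wt% SiO2 ÷ 60.083 g/mol = 0.90841 mol, giving 0.90841 Si and 1.81682 O.
Oxygen sums to 2.72403; scaling by 6/2.72403 = 2.20262 puts the formula on 6 O.
Fe: 0.28047 × 2.20262 = 0.618 atoms per formula unit.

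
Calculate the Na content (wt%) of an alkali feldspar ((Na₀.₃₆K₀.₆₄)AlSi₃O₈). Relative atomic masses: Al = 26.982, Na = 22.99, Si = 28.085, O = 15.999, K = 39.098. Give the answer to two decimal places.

Formula mass = 0.36*22.99 + 0.64*39.098 + 1*26.982 + 3*28.085 + 8*15.999 = 272.528 g/mol, of which 8.276 g is Na.
So Na makes up 8.276/272.528 = 0.0304 of the mass, i.e. 3.04%.

3.04 wt%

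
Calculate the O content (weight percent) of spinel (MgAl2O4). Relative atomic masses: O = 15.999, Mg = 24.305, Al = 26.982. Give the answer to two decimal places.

44.98 weight percent

Formula mass = 1*24.305 + 2*26.982 + 4*15.999 = 142.265 g/mol, of which 63.996 g is O.
So O makes up 63.996/142.265 = 0.4498 of the mass, i.e. 44.98%.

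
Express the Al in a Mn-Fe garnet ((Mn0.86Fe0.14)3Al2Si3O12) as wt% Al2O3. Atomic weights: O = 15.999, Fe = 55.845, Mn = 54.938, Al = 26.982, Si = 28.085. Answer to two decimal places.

20.58 wt%

M((Mn0.86Fe0.14)3Al2Si3O12) = 495.402 g/mol; M(Al2O3) = 101.961 g/mol.
Moles Al2O3 per formula unit = 2 Al ÷ 2 = 1.0000.
Al2O3 fraction = (1.0000 × 101.961) / 495.402 = 101.961/495.402 = 0.2058.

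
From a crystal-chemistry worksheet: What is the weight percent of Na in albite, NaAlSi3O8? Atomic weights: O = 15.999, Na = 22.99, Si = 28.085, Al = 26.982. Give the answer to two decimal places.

M(NaAlSi3O8) = 262.219 g/mol.
Na contributes 1 × 22.99 = 22.990 g per mole.
22.990/262.219 = 0.0877 → 8.77%.

8.77 weight percent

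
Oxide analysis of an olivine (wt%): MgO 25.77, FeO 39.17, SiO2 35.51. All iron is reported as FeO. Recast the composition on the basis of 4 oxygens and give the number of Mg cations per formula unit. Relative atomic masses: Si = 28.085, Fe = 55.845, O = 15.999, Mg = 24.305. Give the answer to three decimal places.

1.081 Mg apfu

MgO: 25.77/40.304 = 0.63939 mol → 0.63939 mol Mg, 0.63939 mol O.
FeO: 39.17/71.844 = 0.54521 mol → 0.54521 mol Fe, 0.54521 mol O.
SiO2: 35.51/60.083 = 0.59102 mol → 0.59102 mol Si, 1.18204 mol O.
Total oxygen = 2.36664 mol. Normalization factor = 4/2.36664 = 1.69016.
Mg per 4 O = 0.63939 × 1.69016 = 1.081.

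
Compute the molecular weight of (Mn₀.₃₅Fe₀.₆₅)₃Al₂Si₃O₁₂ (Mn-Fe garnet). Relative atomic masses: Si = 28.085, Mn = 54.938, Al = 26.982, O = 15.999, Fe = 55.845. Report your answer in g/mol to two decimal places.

496.79 g/mol

The formula mass is the sum 1.05·54.938 + 1.95·55.845 + 2·26.982 + 3·28.085 + 12·15.999.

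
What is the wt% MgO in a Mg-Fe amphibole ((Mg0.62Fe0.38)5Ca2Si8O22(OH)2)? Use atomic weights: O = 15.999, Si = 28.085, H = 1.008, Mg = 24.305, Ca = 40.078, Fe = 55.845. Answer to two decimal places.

14.32 wt%

Formula mass = 872.279 g/mol.
3.10 Mg → 3.1000 mol MgO per formula unit; M(MgO) = 40.304, so MgO mass = 124.942 g.
124.942/872.279 × 100 = 14.32 wt%.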